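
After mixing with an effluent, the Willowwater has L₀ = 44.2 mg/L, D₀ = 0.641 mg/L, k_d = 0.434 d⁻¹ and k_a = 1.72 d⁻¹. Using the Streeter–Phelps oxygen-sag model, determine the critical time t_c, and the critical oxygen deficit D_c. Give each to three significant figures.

t_c ≈ 1.04 d; D_c ≈ 7.11 mg/L

At the critical point dD/dt = 0, so k_d L₀ e^(−k_d t) = k_a D. Substituting D(t) from the Streeter–Phelps equation and solving for t gives
t_c = ln[(k_a/k_d)(1 − D₀(k_a−k_d)/(k_d L₀))] / (k_a−k_d).
Here k_a−k_d = 1.286 d⁻¹ and 1 − D₀(k_a−k_d)/(k_d L₀) = 1 − 0.641×1.286/(0.434×44.2) = 0.9570, so
t_c = ln(3.963 × 0.9570) / 1.286 = 1.333 / 1.286 = 1.037 d.
L(t_c) = L₀ e^(−k_d t_c) = 44.2 × 0.6377 = 28.19 mg/L, and at the critical point k_a D_c = k_d L, so D_c = (0.434/1.72) × 28.19 = 7.112 mg/L.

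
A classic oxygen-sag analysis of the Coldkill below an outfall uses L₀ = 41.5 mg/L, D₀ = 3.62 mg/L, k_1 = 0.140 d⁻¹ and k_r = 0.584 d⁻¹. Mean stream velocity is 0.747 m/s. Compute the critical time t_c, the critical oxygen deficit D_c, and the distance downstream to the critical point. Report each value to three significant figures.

With k_r/k_1 = 4.171 and 1 − D₀(k_r−k_1)/(k_1 L₀) = 0.7234,
t_c = ln(4.171 × 0.7234) / (0.584 − 0.140) = ln(3.017) / 0.4440 = 1.104/0.4440 = 2.487 d.
L(t_c) = L₀ e^(−k_1 t_c) = 41.5 × 0.7059 = 29.30 mg/L, and at the critical point k_r D_c = k_1 L, so D_c = (0.140/0.584) × 29.30 = 7.023 mg/L.
x_c = v t_c = 0.747 m/s × 2.487 d × 86400 s/d = 160500 m ≈ 161 km.

t_c ≈ 2.49 d; D_c ≈ 7.02 mg/L; x_c ≈ 161 km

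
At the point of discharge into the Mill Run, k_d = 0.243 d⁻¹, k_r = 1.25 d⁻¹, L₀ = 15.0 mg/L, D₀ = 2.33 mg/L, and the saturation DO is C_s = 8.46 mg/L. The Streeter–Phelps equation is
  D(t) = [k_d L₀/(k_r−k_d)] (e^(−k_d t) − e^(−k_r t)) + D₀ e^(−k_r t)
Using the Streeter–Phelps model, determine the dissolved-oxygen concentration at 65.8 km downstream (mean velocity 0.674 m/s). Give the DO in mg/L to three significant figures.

DO ≈ 6.02 mg/L

Travel time t = x/v = 65.8 km / (0.674 m/s) = 65800 m / 0.674 m/s = 97630 s = 1.130 d.
k_d L₀/(k_r−k_d) = 0.243×15.0/(1.25−0.243) = 3.645/1.007 = 3.620 mg/L.
e^(−k_d t) = e^(−0.243×1.130) = 0.7599; e^(−k_r t) = e^(−1.25×1.130) = 0.2436.
D = 3.620 × (0.7599 − 0.2436) + 2.33 × 0.2436 = 1.869 + 0.5675 = 2.436 mg/L.
DO = C_s − D = 8.46 − 2.436 = 6.024 mg/L.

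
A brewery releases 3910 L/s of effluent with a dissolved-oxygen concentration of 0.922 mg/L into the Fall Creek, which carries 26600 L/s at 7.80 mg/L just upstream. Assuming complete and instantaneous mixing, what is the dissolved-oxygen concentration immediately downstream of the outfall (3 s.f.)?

Flow-weighted mixing: C = (Q_r C_r + Q_w C_w)/(Q_r + Q_w)
= (26600×7.80 + 3910×0.922)/(26600 + 3910) = 211100/30510 = 6.919 mg/L.

6.92 mg/L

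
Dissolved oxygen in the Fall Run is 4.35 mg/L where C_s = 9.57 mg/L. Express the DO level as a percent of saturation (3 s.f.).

% saturation = C/C_s × 100 = 4.35/9.57 × 100 = 45.5 %.

45.5 % saturation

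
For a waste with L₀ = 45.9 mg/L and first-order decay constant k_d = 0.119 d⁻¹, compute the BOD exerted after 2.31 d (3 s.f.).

y_t = L₀(1 − e^(−k_d t)) = 45.9 × (1 − e^(−0.119×2.31))
= 45.9 × (1 − 0.7597) = 45.9 × 0.2403 = 11.03 mg/L.

y ≈ 11.0 mg/L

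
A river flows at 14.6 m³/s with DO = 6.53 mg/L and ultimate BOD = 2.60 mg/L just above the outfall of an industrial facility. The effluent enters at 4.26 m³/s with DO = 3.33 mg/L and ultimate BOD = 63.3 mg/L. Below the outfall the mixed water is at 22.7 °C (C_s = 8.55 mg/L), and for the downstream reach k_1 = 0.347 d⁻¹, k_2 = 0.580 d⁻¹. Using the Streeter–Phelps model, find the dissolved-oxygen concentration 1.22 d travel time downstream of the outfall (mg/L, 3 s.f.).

Mixed DO = (14.6×6.53 + 4.26×3.33)/(14.6+4.26) = 109.5/18.86 = 5.807 mg/L.
Mixed L₀ = (14.6×2.60 + 4.26×63.3)/(18.86) = 307.6/18.86 = 16.31 mg/L.
Initial deficit D₀ = C_s − DO₀ = 8.55 − 5.807 = 2.743 mg/L.
D(1.22) = [0.347×16.31/(0.580−0.347)](e^(−0.347×1.22) − e^(−0.580×1.22)) + 2.743 e^(−0.580×1.22)
= 24.29 × (0.6549 − 0.4928) + 2.743 × 0.4928 = 5.288 mg/L.
DO = 8.55 − 5.288 = 3.262 mg/L.

DO ≈ 3.26 mg/L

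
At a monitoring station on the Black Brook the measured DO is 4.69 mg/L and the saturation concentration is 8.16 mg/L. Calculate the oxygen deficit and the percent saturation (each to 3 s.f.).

D = C_s − C = 8.16 − 4.69 = 3.47 mg/L.
% saturation = 4.69/8.16 × 100 = 57.5 %.

D ≈ 3.47 mg/L; 57.5 % saturation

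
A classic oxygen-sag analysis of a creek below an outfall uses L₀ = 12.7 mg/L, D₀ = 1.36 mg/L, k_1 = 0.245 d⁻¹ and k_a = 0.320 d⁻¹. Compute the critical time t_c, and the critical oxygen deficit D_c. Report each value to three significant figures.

t_c ≈ 3.12 d; D_c ≈ 4.53 mg/L

At the critical point dD/dt = 0, so k_1 L₀ e^(−k_1 t) = k_a D. Substituting D(t) from the Streeter–Phelps equation and solving for t gives
t_c = ln[(k_a/k_1)(1 − D₀(k_a−k_1)/(k_1 L₀))] / (k_a−k_1).
Here k_a−k_1 = 0.07500 d⁻¹ and 1 − D₀(k_a−k_1)/(k_1 L₀) = 1 − 1.36×0.07500/(0.245×12.7) = 0.9672, so
t_c = ln(1.306 × 0.9672) / 0.07500 = 0.2337 / 0.07500 = 3.116 d.
D_c = (k_1/k_a) L₀ e^(−k_1 t_c) = (0.245/0.320) × 12.7 × e^(−0.245×3.116) = 0.7656 × 12.7 × 0.4660 = 4.531 mg/L.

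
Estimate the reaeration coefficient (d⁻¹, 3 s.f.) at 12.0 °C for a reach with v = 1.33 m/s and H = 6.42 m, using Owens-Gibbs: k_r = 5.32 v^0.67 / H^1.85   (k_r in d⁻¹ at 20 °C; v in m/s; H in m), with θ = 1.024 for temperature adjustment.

k_r(20) = 5.32 × 1.33^0.67 / 6.42^1.85 = 5.32 × 1.211 / 31.18 = 0.2065 d⁻¹.
k_r(12.0) = 0.2065 × 1.024^(12.0−20) = 0.2065 × 0.8272 = 0.1708 d⁻¹.

k_r ≈ 0.171 d⁻¹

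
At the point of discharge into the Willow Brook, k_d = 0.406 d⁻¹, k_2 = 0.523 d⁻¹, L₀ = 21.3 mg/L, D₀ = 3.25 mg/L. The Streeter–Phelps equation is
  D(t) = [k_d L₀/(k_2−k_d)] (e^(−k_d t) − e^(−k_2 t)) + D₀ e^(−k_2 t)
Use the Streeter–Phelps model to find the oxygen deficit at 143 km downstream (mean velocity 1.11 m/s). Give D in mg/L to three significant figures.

D ≈ 7.95 mg/L

Travel time t = x/v = 143 km / (1.11 m/s) = 143000 m / 1.11 m/s = 128800 s = 1.491 d.
k_d L₀/(k_2−k_d) = 0.406×21.3/(0.523−0.406) = 8.648/0.1170 = 73.91 mg/L.
e^(−k_d t) = e^(−0.406×1.491) = 0.5459; e^(−k_2 t) = e^(−0.523×1.491) = 0.4585.
D = 73.91 × (0.5459 − 0.4585) + 3.25 × 0.4585 = 6.459 + 1.490 = 7.949 mg/L.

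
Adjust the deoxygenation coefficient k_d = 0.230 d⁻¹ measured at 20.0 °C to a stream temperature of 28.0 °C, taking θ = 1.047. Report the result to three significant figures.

k_d ≈ 0.332 d⁻¹

k_d(T₂) = k_d(T₁) · θ^(T₂−T₁) = 0.230 × 1.047^(28.0−20.0)
= 0.230 × 1.047^8.00 = 0.230 × 1.444 = 0.3321 d⁻¹.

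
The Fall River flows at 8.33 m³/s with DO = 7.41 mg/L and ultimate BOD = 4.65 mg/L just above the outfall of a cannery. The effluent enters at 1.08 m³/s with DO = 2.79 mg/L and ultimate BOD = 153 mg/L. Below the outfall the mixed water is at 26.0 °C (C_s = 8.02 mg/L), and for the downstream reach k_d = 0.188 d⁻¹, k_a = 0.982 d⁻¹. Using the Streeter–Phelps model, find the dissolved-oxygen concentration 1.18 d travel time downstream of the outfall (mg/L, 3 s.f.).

DO ≈ 5.16 mg/L

Mixed DO = (8.33×7.41 + 1.08×2.79)/(8.33+1.08) = 64.74/9.410 = 6.880 mg/L.
Mixed L₀ = (8.33×4.65 + 1.08×153)/(9.410) = 204.0/9.410 = 21.68 mg/L.
Initial deficit D₀ = C_s − DO₀ = 8.02 − 6.880 = 1.140 mg/L.
D(1.18) = [0.188×21.68/(0.982−0.188)](e^(−0.188×1.18) − e^(−0.982×1.18)) + 1.140 e^(−0.982×1.18)
= 5.132 × (0.8010 − 0.3139) + 1.140 × 0.3139 = 2.858 mg/L.
DO = 8.02 − 2.858 = 5.162 mg/L.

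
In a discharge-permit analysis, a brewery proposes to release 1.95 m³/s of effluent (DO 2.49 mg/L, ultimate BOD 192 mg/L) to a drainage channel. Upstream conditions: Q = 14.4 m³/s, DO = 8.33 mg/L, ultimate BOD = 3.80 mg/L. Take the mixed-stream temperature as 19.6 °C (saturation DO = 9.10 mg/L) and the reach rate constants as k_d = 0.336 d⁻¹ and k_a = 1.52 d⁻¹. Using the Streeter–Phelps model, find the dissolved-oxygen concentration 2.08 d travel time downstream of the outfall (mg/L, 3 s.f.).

Mixed DO = (14.4×8.33 + 1.95×2.49)/(14.4+1.95) = 124.8/16.35 = 7.633 mg/L.
Mixed L₀ = (14.4×3.80 + 1.95×192)/(16.35) = 429.1/16.35 = 26.25 mg/L.
Initial deficit D₀ = C_s − DO₀ = 9.10 − 7.633 = 1.467 mg/L.
D(2.08) = [0.336×26.25/(1.52−0.336)](e^(−0.336×2.08) − e^(−1.52×2.08)) + 1.467 e^(−1.52×2.08)
= 7.448 × (0.4971 − 0.04236) + 1.467 × 0.04236 = 3.449 mg/L.
DO = 9.10 − 3.449 = 5.651 mg/L.

DO ≈ 5.65 mg/L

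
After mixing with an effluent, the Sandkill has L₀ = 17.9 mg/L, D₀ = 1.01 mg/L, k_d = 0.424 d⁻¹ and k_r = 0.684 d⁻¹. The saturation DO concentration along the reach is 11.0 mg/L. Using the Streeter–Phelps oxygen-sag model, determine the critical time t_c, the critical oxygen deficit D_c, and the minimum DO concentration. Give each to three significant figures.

t_c ≈ 1.70 d; D_c ≈ 5.39 mg/L; min DO ≈ 5.61 mg/L

With k_r/k_d = 1.613 and 1 − D₀(k_r−k_d)/(k_d L₀) = 0.9654,
t_c = ln(1.613 × 0.9654) / (0.684 − 0.424) = ln(1.557) / 0.2600 = 0.4430/0.2600 = 1.704 d.
D_c = (k_d/k_r) L₀ e^(−k_d t_c) = (0.424/0.684) × 17.9 × e^(−0.424×1.704) = 0.6199 × 17.9 × 0.4856 = 5.388 mg/L.
Minimum DO = C_s − D_c = 11.0 − 5.388 = 5.612 mg/L.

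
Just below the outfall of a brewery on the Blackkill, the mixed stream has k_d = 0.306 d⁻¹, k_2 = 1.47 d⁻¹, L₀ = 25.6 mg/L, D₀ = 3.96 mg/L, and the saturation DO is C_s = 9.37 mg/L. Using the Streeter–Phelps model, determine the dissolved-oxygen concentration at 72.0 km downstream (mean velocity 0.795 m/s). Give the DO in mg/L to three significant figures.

Travel time t = x/v = 72.0 km / (0.795 m/s) = 72000 m / 0.795 m/s = 90570 s = 1.048 d.
k_d L₀/(k_2−k_d) = 0.306×25.6/(1.47−0.306) = 7.834/1.164 = 6.730 mg/L.
e^(−k_d t) = e^(−0.306×1.048) = 0.7256; e^(−k_2 t) = e^(−1.47×1.048) = 0.2142.
D = 6.730 × (0.7256 − 0.2142) + 3.96 × 0.2142 = 3.442 + 0.8482 = 4.290 mg/L.
DO = C_s − D = 9.37 − 4.290 = 5.080 mg/L.

DO ≈ 5.08 mg/L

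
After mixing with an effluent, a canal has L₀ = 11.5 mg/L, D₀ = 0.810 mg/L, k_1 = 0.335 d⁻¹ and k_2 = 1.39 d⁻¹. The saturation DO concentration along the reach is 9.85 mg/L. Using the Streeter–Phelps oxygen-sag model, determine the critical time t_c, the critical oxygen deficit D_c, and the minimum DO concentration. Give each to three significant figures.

t_c ≈ 1.11 d; D_c ≈ 1.91 mg/L; min DO ≈ 7.94 mg/L

t_c = [1/(k_2−k_1)] ln[(k_2/k_1)(1 − D₀(k_2−k_1)/(k_1 L₀))]
= [1/(1.39−0.335)] ln[(1.39/0.335)(1 − 0.810×1.055/(0.335×11.5))]
= (1/1.055) ln[4.149 × 0.7782] = 0.9479 × ln(3.229) = 0.9479 × 1.172 = 1.111 d.
D_c = (k_1/k_2) L₀ e^(−k_1 t_c) = (0.335/1.39) × 11.5 × e^(−0.335×1.111) = 0.2410 × 11.5 × 0.6892 = 1.910 mg/L.
Minimum DO = C_s − D_c = 9.85 − 1.910 = 7.940 mg/L.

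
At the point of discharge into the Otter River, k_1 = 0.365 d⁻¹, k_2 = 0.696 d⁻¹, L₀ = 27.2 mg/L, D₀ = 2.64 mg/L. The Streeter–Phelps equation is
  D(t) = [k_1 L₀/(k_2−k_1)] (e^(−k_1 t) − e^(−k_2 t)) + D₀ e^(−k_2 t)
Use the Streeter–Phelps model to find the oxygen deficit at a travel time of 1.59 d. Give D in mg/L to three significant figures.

D ≈ 7.74 mg/L

k_1 L₀/(k_2−k_1) = 0.365×27.2/(0.696−0.365) = 9.928/0.3310 = 29.99 mg/L.
e^(−k_1 t) = e^(−0.365×1.590) = 0.5597; e^(−k_2 t) = e^(−0.696×1.590) = 0.3307.
D = 29.99 × (0.5597 − 0.3307) + 2.64 × 0.3307 = 6.870 + 0.8730 = 7.743 mg/L.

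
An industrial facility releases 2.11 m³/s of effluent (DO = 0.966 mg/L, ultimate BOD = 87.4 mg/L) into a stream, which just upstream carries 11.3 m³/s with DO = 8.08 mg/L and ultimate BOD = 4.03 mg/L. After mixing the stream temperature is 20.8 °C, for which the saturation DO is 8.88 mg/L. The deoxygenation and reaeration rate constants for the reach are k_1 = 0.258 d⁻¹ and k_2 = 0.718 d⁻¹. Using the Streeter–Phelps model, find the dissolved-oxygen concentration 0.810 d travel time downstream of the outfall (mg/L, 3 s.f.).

Mixed DO = (11.3×8.08 + 2.11×0.966)/(11.3+2.11) = 93.34/13.41 = 6.961 mg/L.
Mixed L₀ = (11.3×4.03 + 2.11×87.4)/(13.41) = 230.0/13.41 = 17.15 mg/L.
Initial deficit D₀ = C_s − DO₀ = 8.88 − 6.961 = 1.919 mg/L.
D(0.810) = [0.258×17.15/(0.718−0.258)](e^(−0.258×0.810) − e^(−0.718×0.810)) + 1.919 e^(−0.718×0.810)
= 9.618 × (0.8114 − 0.5590) + 1.919 × 0.5590 = 3.500 mg/L.
DO = 8.88 − 3.500 = 5.380 mg/L.

DO ≈ 5.38 mg/L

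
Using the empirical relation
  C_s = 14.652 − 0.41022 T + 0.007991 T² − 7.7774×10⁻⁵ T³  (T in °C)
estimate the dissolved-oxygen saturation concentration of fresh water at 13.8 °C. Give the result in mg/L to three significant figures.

C_s ≈ 10.3 mg/L

C_s = 14.652 − 0.41022×13.8 + 0.007991×13.8² − 7.7774×10⁻⁵×13.8³ = 10.31 mg/L.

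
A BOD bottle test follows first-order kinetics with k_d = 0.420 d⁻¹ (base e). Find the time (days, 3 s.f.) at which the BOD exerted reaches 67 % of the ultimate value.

t ≈ 2.64 d

y/L₀ = 1 − e^(−k_d t) = 0.67 ⇒ e^(−k_d t) = 0.330
t = −ln(0.330) / 0.420 = 1.109 / 0.420 = 2.640 d.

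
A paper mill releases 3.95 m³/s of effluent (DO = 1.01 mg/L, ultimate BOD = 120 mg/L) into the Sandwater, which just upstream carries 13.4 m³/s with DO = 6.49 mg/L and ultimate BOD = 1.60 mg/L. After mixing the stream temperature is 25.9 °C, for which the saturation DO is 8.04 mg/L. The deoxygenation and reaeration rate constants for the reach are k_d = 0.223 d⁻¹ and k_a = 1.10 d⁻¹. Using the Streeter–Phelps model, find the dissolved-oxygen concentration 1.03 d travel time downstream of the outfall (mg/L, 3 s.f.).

DO ≈ 3.71 mg/L

Mixed DO = (13.4×6.49 + 3.95×1.01)/(13.4+3.95) = 90.96/17.35 = 5.242 mg/L.
Mixed L₀ = (13.4×1.60 + 3.95×120)/(17.35) = 495.4/17.35 = 28.56 mg/L.
Initial deficit D₀ = C_s − DO₀ = 8.04 − 5.242 = 2.798 mg/L.
D(1.03) = [0.223×28.56/(1.10−0.223)](e^(−0.223×1.03) − e^(−1.10×1.03)) + 2.798 e^(−1.10×1.03)
= 7.261 × (0.7948 − 0.3221) + 2.798 × 0.3221 = 4.333 mg/L.
DO = 8.04 − 4.333 = 3.707 mg/L.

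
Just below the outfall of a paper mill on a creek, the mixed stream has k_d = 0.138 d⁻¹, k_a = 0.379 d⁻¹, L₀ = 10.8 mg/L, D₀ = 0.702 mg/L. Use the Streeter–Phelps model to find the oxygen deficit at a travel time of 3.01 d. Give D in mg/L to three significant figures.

D ≈ 2.33 mg/L

k_d L₀/(k_a−k_d) = 0.138×10.8/(0.379−0.138) = 1.490/0.2410 = 6.184 mg/L.
e^(−k_d t) = e^(−0.138×3.010) = 0.6601; e^(−k_a t) = e^(−0.379×3.010) = 0.3196.
D = 6.184 × (0.6601 − 0.3196) + 0.702 × 0.3196 = 2.106 + 0.2243 = 2.330 mg/L.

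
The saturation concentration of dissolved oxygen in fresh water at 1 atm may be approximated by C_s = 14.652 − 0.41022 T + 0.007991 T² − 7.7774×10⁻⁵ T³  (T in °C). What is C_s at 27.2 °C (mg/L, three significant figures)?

C_s ≈ 7.84 mg/L

C_s = 14.652 − 0.41022×27.2 + 0.007991×27.2² − 7.7774×10⁻⁵×27.2³ = 7.841 mg/L.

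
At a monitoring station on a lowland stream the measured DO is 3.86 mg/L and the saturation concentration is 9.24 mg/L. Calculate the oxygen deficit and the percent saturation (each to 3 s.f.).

D ≈ 5.38 mg/L; 41.8 % saturation

D = C_s − C = 9.24 − 3.86 = 5.38 mg/L.
% saturation = 3.86/9.24 × 100 = 41.8 %.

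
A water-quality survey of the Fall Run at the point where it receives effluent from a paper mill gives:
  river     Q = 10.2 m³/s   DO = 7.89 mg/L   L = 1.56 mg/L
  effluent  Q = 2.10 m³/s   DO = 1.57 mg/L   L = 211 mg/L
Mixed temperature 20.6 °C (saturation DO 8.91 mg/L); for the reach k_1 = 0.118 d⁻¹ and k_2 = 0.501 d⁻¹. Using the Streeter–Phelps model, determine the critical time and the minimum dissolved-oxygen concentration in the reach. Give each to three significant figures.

Mixed DO = (10.2×7.89 + 2.10×1.57)/(10.2+2.10) = 83.77/12.30 = 6.811 mg/L.
Mixed L₀ = (10.2×1.56 + 2.10×211)/(12.30) = 459.0/12.30 = 37.32 mg/L.
Initial deficit D₀ = C_s − DO₀ = 8.91 − 6.811 = 2.099 mg/L.
t_c = (1/0.3830) ln[(0.501/0.118)(1 − 2.099×0.3830/(0.118×37.32))] = 2.611 × ln(3.471) = 3.249 d.
D_c = (0.118/0.501) × 37.32 × e^(−0.118×3.249) = 0.2355 × 37.32 × 0.6816 = 5.991 mg/L.
Minimum DO = 8.91 − 5.991 = 2.919 mg/L.

t_c ≈ 3.25 d; minimum DO ≈ 2.92 mg/L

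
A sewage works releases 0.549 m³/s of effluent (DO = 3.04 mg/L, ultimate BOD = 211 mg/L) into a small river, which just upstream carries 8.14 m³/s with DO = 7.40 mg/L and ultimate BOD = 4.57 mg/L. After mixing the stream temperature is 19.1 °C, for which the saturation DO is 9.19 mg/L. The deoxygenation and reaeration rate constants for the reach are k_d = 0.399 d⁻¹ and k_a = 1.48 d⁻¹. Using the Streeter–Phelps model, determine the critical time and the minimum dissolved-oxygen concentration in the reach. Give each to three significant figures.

Mixed DO = (8.14×7.40 + 0.549×3.04)/(8.14+0.549) = 61.90/8.689 = 7.125 mg/L.
Mixed L₀ = (8.14×4.57 + 0.549×211)/(8.689) = 153.0/8.689 = 17.61 mg/L.
Initial deficit D₀ = C_s − DO₀ = 9.19 − 7.125 = 2.065 mg/L.
t_c = (1/1.081) ln[(1.48/0.399)(1 − 2.065×1.081/(0.399×17.61))] = 0.9251 × ln(2.531) = 0.8589 d.
D_c = (0.399/1.48) × 17.61 × e^(−0.399×0.8589) = 0.2696 × 17.61 × 0.7098 = 3.371 mg/L.
Minimum DO = 9.19 − 3.371 = 5.819 mg/L.

t_c ≈ 0.859 d; minimum DO ≈ 5.82 mg/L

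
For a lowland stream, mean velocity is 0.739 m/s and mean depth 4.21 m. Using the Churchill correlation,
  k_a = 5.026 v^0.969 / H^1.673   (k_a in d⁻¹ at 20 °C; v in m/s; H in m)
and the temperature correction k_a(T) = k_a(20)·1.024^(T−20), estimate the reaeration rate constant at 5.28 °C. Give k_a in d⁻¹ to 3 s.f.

k_a ≈ 0.239 d⁻¹

k_a(20) = 5.026 × 0.739^0.969 / 4.21^1.673 = 5.026 × 0.7460 / 11.08 = 0.3385 d⁻¹.
k_a(5.28) = 0.3385 × 1.024^(5.28−20) = 0.3385 × 0.7053 = 0.2387 d⁻¹.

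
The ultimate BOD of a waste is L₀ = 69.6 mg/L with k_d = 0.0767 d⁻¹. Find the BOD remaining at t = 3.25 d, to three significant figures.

L_t = L₀ e^(−k_d t) = 69.6 × e^(−0.0767×3.25) = 69.6 × 0.7794 = 54.24 mg/L.

L ≈ 54.2 mg/L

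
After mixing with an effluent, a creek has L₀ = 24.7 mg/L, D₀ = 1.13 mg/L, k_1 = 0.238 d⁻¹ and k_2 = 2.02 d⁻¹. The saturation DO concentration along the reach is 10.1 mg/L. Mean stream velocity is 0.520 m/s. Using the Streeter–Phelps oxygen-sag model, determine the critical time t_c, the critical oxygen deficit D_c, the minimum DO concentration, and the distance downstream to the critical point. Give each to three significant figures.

t_c ≈ 0.965 d; D_c ≈ 2.31 mg/L; min DO ≈ 7.79 mg/L; x_c ≈ 43.3 km

With k_2/k_1 = 8.487 and 1 − D₀(k_2−k_1)/(k_1 L₀) = 0.6575,
t_c = ln(8.487 × 0.6575) / (2.02 − 0.238) = ln(5.580) / 1.782 = 1.719/1.782 = 0.9648 d.
D_c = (k_1/k_2) L₀ e^(−k_1 t_c) = (0.238/2.02) × 24.7 × e^(−0.238×0.9648) = 0.1178 × 24.7 × 0.7948 = 2.313 mg/L.
Minimum DO = C_s − D_c = 10.1 − 2.313 = 7.787 mg/L.
x_c = v t_c = 0.520 m/s × 0.9648 d × 86400 s/d = 43340 m ≈ 43.3 km.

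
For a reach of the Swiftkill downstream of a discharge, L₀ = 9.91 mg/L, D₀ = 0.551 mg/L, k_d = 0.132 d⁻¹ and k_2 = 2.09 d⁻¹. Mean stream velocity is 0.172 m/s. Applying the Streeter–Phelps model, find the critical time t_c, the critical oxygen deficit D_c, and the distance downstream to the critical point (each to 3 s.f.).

t_c = [1/(k_2−k_d)] ln[(k_2/k_d)(1 − D₀(k_2−k_d)/(k_d L₀))]
= [1/(2.09−0.132)] ln[(2.09/0.132)(1 − 0.551×1.958/(0.132×9.91))]
= (1/1.958) ln[15.83 × 0.1753] = 0.5107 × ln(2.775) = 0.5107 × 1.021 = 0.5213 d.
D_c = (k_d/k_2) L₀ e^(−k_d t_c) = (0.132/2.09) × 9.91 × e^(−0.132×0.5213) = 0.06316 × 9.91 × 0.9335 = 0.5843 mg/L.
x_c = v t_c = 0.172 m/s × 0.5213 d × 86400 s/d = 7746 m ≈ 7.75 km.

t_c ≈ 0.521 d; D_c ≈ 0.584 mg/L; x_c ≈ 7.75 km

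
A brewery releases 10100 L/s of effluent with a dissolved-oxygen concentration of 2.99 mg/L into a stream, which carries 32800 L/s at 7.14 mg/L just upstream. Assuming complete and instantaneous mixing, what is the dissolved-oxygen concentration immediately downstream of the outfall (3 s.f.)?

6.16 mg/L

Flow-weighted mixing: C = (Q_r C_r + Q_w C_w)/(Q_r + Q_w)
= (32800×7.14 + 10100×2.99)/(32800 + 10100) = 264400/42900 = 6.163 mg/L.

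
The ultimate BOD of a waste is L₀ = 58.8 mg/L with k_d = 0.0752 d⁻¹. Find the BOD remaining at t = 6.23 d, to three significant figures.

L ≈ 36.8 mg/L

L_t = L₀ e^(−k_d t) = 58.8 × e^(−0.0752×6.23) = 58.8 × 0.6259 = 36.81 mg/L.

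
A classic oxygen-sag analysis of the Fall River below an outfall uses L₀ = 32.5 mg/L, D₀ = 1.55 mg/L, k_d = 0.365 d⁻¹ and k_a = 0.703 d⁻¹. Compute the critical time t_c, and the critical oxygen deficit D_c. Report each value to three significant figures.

t_c ≈ 1.81 d; D_c ≈ 8.73 mg/L

t_c = [1/(k_a−k_d)] ln[(k_a/k_d)(1 − D₀(k_a−k_d)/(k_d L₀))]
= [1/(0.703−0.365)] ln[(0.703/0.365)(1 − 1.55×0.3380/(0.365×32.5))]
= (1/0.3380) ln[1.926 × 0.9558] = 2.959 × ln(1.841) = 2.959 × 0.6103 = 1.806 d.
L(t_c) = L₀ e^(−k_d t_c) = 32.5 × 0.5173 = 16.81 mg/L, and at the critical point k_a D_c = k_d L, so D_c = (0.365/0.703) × 16.81 = 8.730 mg/L.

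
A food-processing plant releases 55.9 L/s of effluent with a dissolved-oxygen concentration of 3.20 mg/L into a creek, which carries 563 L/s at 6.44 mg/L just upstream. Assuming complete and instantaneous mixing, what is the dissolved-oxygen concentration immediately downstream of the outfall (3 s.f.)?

6.15 mg/L

Flow-weighted mixing: C = (Q_r C_r + Q_w C_w)/(Q_r + Q_w)
= (563×6.44 + 55.9×3.20)/(563 + 55.9) = 3805/618.9 = 6.147 mg/L.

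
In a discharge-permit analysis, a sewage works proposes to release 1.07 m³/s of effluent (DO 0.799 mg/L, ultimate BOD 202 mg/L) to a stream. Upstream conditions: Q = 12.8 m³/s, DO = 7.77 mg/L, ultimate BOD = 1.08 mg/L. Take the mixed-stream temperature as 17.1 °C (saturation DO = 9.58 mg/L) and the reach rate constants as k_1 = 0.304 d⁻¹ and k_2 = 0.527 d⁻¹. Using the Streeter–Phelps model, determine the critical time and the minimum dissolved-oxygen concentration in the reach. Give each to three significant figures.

Mixed DO = (12.8×7.77 + 1.07×0.799)/(12.8+1.07) = 100.3/13.87 = 7.232 mg/L.
Mixed L₀ = (12.8×1.08 + 1.07×202)/(13.87) = 230.0/13.87 = 16.58 mg/L.
Initial deficit D₀ = C_s − DO₀ = 9.58 − 7.232 = 2.348 mg/L.
t_c = (1/0.2230) ln[(0.527/0.304)(1 − 2.348×0.2230/(0.304×16.58))] = 4.484 × ln(1.553) = 1.975 d.
D_c = (0.304/0.527) × 16.58 × e^(−0.304×1.975) = 0.5769 × 16.58 × 0.5485 = 5.246 mg/L.
Minimum DO = 9.58 − 5.246 = 4.334 mg/L.

t_c ≈ 1.98 d; minimum DO ≈ 4.33 mg/L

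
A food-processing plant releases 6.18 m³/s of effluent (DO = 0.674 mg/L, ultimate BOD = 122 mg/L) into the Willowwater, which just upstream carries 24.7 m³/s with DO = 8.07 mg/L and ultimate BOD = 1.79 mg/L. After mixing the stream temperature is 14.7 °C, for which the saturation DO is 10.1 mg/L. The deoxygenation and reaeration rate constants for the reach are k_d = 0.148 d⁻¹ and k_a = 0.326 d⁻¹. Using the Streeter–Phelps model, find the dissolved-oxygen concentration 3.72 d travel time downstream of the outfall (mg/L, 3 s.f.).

Mixed DO = (24.7×8.07 + 6.18×0.674)/(24.7+6.18) = 203.5/30.88 = 6.590 mg/L.
Mixed L₀ = (24.7×1.79 + 6.18×122)/(30.88) = 798.2/30.88 = 25.85 mg/L.
Initial deficit D₀ = C_s − DO₀ = 10.1 − 6.590 = 3.510 mg/L.
D(3.72) = [0.148×25.85/(0.326−0.148)](e^(−0.148×3.72) − e^(−0.326×3.72)) + 3.510 e^(−0.326×3.72)
= 21.49 × (0.5766 − 0.2974) + 3.510 × 0.2974 = 7.045 mg/L.
DO = 10.1 − 7.045 = 3.055 mg/L.

DO ≈ 3.05 mg/L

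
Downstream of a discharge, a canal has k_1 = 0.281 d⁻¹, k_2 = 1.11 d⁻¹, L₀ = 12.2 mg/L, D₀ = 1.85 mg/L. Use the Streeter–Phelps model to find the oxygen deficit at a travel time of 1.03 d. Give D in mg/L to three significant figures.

D ≈ 2.37 mg/L

k_1 L₀/(k_2−k_1) = 0.281×12.2/(1.11−0.281) = 3.428/0.8290 = 4.135 mg/L.
e^(−k_1 t) = e^(−0.281×1.030) = 0.7487; e^(−k_2 t) = e^(−1.11×1.030) = 0.3188.
D = 4.135 × (0.7487 − 0.3188) + 1.85 × 0.3188 = 1.778 + 0.5897 = 2.368 mg/L.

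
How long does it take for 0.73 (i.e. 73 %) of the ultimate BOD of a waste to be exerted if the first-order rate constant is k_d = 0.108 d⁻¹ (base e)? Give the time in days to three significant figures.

y/L₀ = 1 − e^(−k_d t) = 0.73 ⇒ e^(−k_d t) = 0.270
t = −ln(0.270) / 0.108 = 1.309 / 0.108 = 12.12 d.

t ≈ 12.1 d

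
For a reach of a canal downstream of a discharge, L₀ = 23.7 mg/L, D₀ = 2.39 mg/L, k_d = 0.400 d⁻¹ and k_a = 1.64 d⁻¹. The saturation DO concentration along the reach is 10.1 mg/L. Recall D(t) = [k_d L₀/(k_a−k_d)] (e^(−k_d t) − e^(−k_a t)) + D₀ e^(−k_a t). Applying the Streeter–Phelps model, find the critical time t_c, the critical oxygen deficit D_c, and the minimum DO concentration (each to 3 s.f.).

t_c ≈ 0.836 d; D_c ≈ 4.14 mg/L; min DO ≈ 5.96 mg/L

With k_a/k_d = 4.100 and 1 − D₀(k_a−k_d)/(k_d L₀) = 0.6874,
t_c = ln(4.100 × 0.6874) / (1.64 − 0.400) = ln(2.818) / 1.240 = 1.036/1.240 = 0.8356 d.
L(t_c) = L₀ e^(−k_d t_c) = 23.7 × 0.7159 = 16.97 mg/L, and at the critical point k_a D_c = k_d L, so D_c = (0.400/1.64) × 16.97 = 4.138 mg/L.
Minimum DO = C_s − D_c = 10.1 − 4.138 = 5.962 mg/L.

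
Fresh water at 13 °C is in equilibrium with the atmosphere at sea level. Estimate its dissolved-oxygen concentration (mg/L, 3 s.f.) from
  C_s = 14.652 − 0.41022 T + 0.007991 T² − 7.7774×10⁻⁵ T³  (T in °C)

C_s = 14.652 − 0.41022×13 + 0.007991×13² − 7.7774×10⁻⁵×13³ = 10.50 mg/L.

C_s ≈ 10.5 mg/L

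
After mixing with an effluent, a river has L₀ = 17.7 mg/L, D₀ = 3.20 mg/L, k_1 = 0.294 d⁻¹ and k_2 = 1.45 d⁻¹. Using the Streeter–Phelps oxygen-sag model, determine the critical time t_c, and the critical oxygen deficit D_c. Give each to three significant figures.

With k_2/k_1 = 4.932 and 1 − D₀(k_2−k_1)/(k_1 L₀) = 0.2891,
t_c = ln(4.932 × 0.2891) / (1.45 − 0.294) = ln(1.426) / 1.156 = 0.3549/1.156 = 0.3070 d.
D_c = (k_1/k_2) L₀ e^(−k_1 t_c) = (0.294/1.45) × 17.7 × e^(−0.294×0.3070) = 0.2028 × 17.7 × 0.9137 = 3.279 mg/L.

t_c ≈ 0.307 d; D_c ≈ 3.28 mg/L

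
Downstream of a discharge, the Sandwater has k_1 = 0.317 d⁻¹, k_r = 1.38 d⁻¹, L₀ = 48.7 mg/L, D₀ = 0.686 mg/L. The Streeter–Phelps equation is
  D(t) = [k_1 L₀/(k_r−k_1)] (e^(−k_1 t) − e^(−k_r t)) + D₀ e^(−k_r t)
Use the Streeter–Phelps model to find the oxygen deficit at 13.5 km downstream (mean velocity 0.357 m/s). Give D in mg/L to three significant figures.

Travel time t = x/v = 13.5 km / (0.357 m/s) = 13500 m / 0.357 m/s = 37820 s = 0.4377 d.
k_1 L₀/(k_r−k_1) = 0.317×48.7/(1.38−0.317) = 15.44/1.063 = 14.52 mg/L.
e^(−k_1 t) = e^(−0.317×0.4377) = 0.8705; e^(−k_r t) = e^(−1.38×0.4377) = 0.5466.
D = 14.52 × (0.8705 − 0.5466) + 0.686 × 0.5466 = 4.703 + 0.3750 = 5.078 mg/L.

D ≈ 5.08 mg/L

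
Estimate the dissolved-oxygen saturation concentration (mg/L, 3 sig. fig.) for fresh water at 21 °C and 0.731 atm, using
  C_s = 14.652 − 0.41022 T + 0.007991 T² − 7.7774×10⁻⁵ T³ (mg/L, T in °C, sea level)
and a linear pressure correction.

At sea level: C_s = 14.652 − 0.41022×21 + 0.007991×21² − 7.7774×10⁻⁵×21³ = 8.841 mg/L.
Pressure correction: C_s' = 8.841 × 0.731 = 6.463 mg/L.

C_s ≈ 6.46 mg/L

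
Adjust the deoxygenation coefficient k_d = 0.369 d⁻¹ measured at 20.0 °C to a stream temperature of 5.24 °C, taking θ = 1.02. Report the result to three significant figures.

k_d(T₂) = k_d(T₁) · θ^(T₂−T₁) = 0.369 × 1.02^(5.24−20.0)
= 0.369 × 1.02^-14.8 = 0.369 × 0.7466 = 0.2755 d⁻¹.

k_d ≈ 0.275 d⁻¹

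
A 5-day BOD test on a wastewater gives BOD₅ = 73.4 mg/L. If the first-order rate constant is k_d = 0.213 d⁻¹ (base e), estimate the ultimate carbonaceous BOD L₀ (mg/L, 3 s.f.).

L₀ ≈ 112 mg/L

BOD₅ = L₀(1 − e^(−5k_d)) ⇒ L₀ = BOD₅ / (1 − e^(−5×0.213))
= 73.4 / (1 − 0.3447) = 73.4 / 0.6553 = 112.0 mg/L.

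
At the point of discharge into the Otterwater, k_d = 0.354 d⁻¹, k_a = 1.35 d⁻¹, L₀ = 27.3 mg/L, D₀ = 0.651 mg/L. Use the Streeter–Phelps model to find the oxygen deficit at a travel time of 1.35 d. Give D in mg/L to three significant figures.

k_d L₀/(k_a−k_d) = 0.354×27.3/(1.35−0.354) = 9.664/0.9960 = 9.703 mg/L.
e^(−k_d t) = e^(−0.354×1.350) = 0.6201; e^(−k_a t) = e^(−1.35×1.350) = 0.1616.
D = 9.703 × (0.6201 − 0.1616) + 0.651 × 0.1616 = 4.448 + 0.1052 = 4.554 mg/L.

D ≈ 4.55 mg/L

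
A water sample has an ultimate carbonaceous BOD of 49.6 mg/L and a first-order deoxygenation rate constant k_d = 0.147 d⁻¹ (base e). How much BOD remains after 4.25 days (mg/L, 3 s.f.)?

L_t = L₀ e^(−k_d t) = 49.6 × e^(−0.147×4.25) = 49.6 × 0.5354 = 26.56 mg/L.

L ≈ 26.6 mg/L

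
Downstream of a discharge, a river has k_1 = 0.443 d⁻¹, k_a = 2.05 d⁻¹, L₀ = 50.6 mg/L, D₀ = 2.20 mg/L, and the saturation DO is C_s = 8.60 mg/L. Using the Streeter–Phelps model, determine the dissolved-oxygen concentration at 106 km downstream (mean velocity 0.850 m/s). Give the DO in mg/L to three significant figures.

DO ≈ 1.85 mg/L

Travel time t = x/v = 106 km / (0.850 m/s) = 106000 m / 0.850 m/s = 124700 s = 1.443 d.
k_1 L₀/(k_a−k_1) = 0.443×50.6/(2.05−0.443) = 22.42/1.607 = 13.95 mg/L.
e^(−k_1 t) = e^(−0.443×1.443) = 0.5276; e^(−k_a t) = e^(−2.05×1.443) = 0.05188.
D = 13.95 × (0.5276 − 0.05188) + 2.20 × 0.05188 = 6.636 + 0.1141 = 6.750 mg/L.
DO = C_s − D = 8.60 − 6.750 = 1.850 mg/L.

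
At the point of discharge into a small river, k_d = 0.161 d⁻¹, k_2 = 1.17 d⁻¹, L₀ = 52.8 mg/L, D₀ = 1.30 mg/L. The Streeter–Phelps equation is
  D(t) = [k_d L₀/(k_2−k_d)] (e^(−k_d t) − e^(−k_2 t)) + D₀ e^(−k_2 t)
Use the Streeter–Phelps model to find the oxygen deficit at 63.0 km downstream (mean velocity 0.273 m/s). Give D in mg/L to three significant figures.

D ≈ 5.17 mg/L

Travel time t = x/v = 63.0 km / (0.273 m/s) = 63000 m / 0.273 m/s = 230800 s = 2.671 d.
k_d L₀/(k_2−k_d) = 0.161×52.8/(1.17−0.161) = 8.501/1.009 = 8.425 mg/L.
e^(−k_d t) = e^(−0.161×2.671) = 0.6505; e^(−k_2 t) = e^(−1.17×2.671) = 0.04394.
D = 8.425 × (0.6505 − 0.04394) + 1.30 × 0.04394 = 5.110 + 0.05712 = 5.167 mg/L.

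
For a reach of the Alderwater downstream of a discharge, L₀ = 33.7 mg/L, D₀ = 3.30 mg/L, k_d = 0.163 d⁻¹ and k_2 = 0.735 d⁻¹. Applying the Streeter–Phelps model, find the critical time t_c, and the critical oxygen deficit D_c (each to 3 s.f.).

t_c ≈ 1.90 d; D_c ≈ 5.49 mg/L

At the critical point dD/dt = 0, so k_d L₀ e^(−k_d t) = k_2 D. Substituting D(t) from the Streeter–Phelps equation and solving for t gives
t_c = ln[(k_2/k_d)(1 − D₀(k_2−k_d)/(k_d L₀))] / (k_2−k_d).
Here k_2−k_d = 0.5720 d⁻¹ and 1 − D₀(k_2−k_d)/(k_d L₀) = 1 − 3.30×0.5720/(0.163×33.7) = 0.6564, so
t_c = ln(4.509 × 0.6564) / 0.5720 = 1.085 / 0.5720 = 1.897 d.
L(t_c) = L₀ e^(−k_d t_c) = 33.7 × 0.7340 = 24.74 mg/L, and at the critical point k_2 D_c = k_d L, so D_c = (0.163/0.735) × 24.74 = 5.486 mg/L.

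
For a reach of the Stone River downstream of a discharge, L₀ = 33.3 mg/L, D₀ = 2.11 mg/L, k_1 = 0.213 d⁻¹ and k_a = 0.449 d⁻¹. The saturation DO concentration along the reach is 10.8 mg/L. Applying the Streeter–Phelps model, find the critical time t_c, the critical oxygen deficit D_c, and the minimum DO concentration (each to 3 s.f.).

t_c ≈ 2.85 d; D_c ≈ 8.61 mg/L; min DO ≈ 2.19 mg/L

With k_a/k_1 = 2.108 and 1 − D₀(k_a−k_1)/(k_1 L₀) = 0.9298,
t_c = ln(2.108 × 0.9298) / (0.449 − 0.213) = ln(1.960) / 0.2360 = 0.6729/0.2360 = 2.851 d.
L(t_c) = L₀ e^(−k_1 t_c) = 33.3 × 0.5448 = 18.14 mg/L, and at the critical point k_a D_c = k_1 L, so D_c = (0.213/0.449) × 18.14 = 8.606 mg/L.
Minimum DO = C_s − D_c = 10.8 − 8.606 = 2.194 mg/L.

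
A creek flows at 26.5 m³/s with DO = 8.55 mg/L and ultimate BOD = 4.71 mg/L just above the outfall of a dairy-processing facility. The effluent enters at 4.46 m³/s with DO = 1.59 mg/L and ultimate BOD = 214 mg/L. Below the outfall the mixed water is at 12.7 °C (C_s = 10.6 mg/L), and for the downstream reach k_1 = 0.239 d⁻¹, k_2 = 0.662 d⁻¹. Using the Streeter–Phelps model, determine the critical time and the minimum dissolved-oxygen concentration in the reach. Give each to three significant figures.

Mixed DO = (26.5×8.55 + 4.46×1.59)/(26.5+4.46) = 233.7/30.96 = 7.547 mg/L.
Mixed L₀ = (26.5×4.71 + 4.46×214)/(30.96) = 1079/30.96 = 34.86 mg/L.
Initial deficit D₀ = C_s − DO₀ = 10.6 − 7.547 = 3.053 mg/L.
t_c = (1/0.4230) ln[(0.662/0.239)(1 − 3.053×0.4230/(0.239×34.86))] = 2.364 × ln(2.341) = 2.010 d.
D_c = (0.239/0.662) × 34.86 × e^(−0.239×2.010) = 0.3610 × 34.86 × 0.6185 = 7.784 mg/L.
Minimum DO = 10.6 − 7.784 = 2.816 mg/L.

t_c ≈ 2.01 d; minimum DO ≈ 2.82 mg/L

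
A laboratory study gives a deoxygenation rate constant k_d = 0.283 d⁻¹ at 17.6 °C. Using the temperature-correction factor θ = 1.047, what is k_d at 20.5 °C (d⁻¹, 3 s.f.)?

k_d ≈ 0.323 d⁻¹

k_d(T₂) = k_d(T₁) · θ^(T₂−T₁) = 0.283 × 1.047^(20.5−17.6)
= 0.283 × 1.047^2.90 = 0.283 × 1.142 = 0.3233 d⁻¹.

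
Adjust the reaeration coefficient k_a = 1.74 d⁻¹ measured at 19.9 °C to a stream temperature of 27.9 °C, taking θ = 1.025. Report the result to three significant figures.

k_a(T₂) = k_a(T₁) · θ^(T₂−T₁) = 1.74 × 1.025^(27.9−19.9)
= 1.74 × 1.025^8.00 = 1.74 × 1.218 = 2.120 d⁻¹.

k_a ≈ 2.12 d⁻¹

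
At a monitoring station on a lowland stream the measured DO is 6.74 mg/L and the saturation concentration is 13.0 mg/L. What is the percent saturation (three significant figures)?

51.8 % saturation

% saturation = C/C_s × 100 = 6.74/13.0 × 100 = 51.8 %.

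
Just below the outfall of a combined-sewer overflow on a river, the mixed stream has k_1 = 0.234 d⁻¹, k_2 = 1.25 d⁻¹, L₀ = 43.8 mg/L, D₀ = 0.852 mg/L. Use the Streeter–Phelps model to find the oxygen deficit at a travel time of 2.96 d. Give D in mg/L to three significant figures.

D ≈ 4.82 mg/L

k_1 L₀/(k_2−k_1) = 0.234×43.8/(1.25−0.234) = 10.25/1.016 = 10.09 mg/L.
e^(−k_1 t) = e^(−0.234×2.960) = 0.5003; e^(−k_2 t) = e^(−1.25×2.960) = 0.02472.
D = 10.09 × (0.5003 − 0.02472) + 0.852 × 0.02472 = 4.797 + 0.02106 = 4.818 mg/L.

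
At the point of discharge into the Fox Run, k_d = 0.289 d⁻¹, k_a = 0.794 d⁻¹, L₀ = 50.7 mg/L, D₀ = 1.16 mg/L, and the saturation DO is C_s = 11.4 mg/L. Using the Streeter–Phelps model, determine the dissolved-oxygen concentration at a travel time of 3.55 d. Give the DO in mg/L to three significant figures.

k_d L₀/(k_a−k_d) = 0.289×50.7/(0.794−0.289) = 14.65/0.5050 = 29.01 mg/L.
e^(−k_d t) = e^(−0.289×3.550) = 0.3585; e^(−k_a t) = e^(−0.794×3.550) = 0.05968.
D = 29.01 × (0.3585 − 0.05968) + 1.16 × 0.05968 = 8.669 + 0.06923 = 8.738 mg/L.
DO = C_s − D = 11.4 − 8.738 = 2.662 mg/L.

DO ≈ 2.66 mg/L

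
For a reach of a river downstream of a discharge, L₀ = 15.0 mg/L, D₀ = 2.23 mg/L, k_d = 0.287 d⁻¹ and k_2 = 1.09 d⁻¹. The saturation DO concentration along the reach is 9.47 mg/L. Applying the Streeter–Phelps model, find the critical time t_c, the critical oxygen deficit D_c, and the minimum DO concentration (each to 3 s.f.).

t_c ≈ 0.992 d; D_c ≈ 2.97 mg/L; min DO ≈ 6.50 mg/L

t_c = [1/(k_2−k_d)] ln[(k_2/k_d)(1 − D₀(k_2−k_d)/(k_d L₀))]
= [1/(1.09−0.287)] ln[(1.09/0.287)(1 − 2.23×0.8030/(0.287×15.0))]
= (1/0.8030) ln[3.798 × 0.5840] = 1.245 × ln(2.218) = 1.245 × 0.7967 = 0.9921 d.
L(t_c) = L₀ e^(−k_d t_c) = 15.0 × 0.7522 = 11.28 mg/L, and at the critical point k_2 D_c = k_d L, so D_c = (0.287/1.09) × 11.28 = 2.971 mg/L.
Minimum DO = C_s − D_c = 9.47 − 2.971 = 6.499 mg/L.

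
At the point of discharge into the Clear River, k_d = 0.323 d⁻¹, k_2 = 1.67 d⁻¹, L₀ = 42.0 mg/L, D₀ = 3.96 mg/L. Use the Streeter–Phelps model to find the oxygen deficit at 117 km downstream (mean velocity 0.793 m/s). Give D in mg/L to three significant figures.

Travel time t = x/v = 117 km / (0.793 m/s) = 117000 m / 0.793 m/s = 147500 s = 1.708 d.
k_d L₀/(k_2−k_d) = 0.323×42.0/(1.67−0.323) = 13.57/1.347 = 10.07 mg/L.
e^(−k_d t) = e^(−0.323×1.708) = 0.5760; e^(−k_2 t) = e^(−1.67×1.708) = 0.05774.
D = 10.07 × (0.5760 − 0.05774) + 3.96 × 0.05774 = 5.220 + 0.2287 = 5.449 mg/L.

D ≈ 5.45 mg/L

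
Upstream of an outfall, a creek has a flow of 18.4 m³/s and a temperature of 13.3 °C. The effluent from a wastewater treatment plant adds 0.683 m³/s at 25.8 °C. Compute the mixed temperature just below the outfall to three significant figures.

13.7 °C

Flow-weighted mixing: C = (Q_r C_r + Q_w C_w)/(Q_r + Q_w)
= (18.4×13.3 + 0.683×25.8)/(18.4 + 0.683) = 262.3/19.08 = 13.75 °C.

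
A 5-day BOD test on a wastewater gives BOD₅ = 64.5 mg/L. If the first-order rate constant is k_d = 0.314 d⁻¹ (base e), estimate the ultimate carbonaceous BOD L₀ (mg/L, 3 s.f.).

L₀ ≈ 81.4 mg/L

BOD₅ = L₀(1 − e^(−5k_d)) ⇒ L₀ = BOD₅ / (1 − e^(−5×0.314))
= 64.5 / (1 − 0.2080) = 64.5 / 0.7920 = 81.44 mg/L.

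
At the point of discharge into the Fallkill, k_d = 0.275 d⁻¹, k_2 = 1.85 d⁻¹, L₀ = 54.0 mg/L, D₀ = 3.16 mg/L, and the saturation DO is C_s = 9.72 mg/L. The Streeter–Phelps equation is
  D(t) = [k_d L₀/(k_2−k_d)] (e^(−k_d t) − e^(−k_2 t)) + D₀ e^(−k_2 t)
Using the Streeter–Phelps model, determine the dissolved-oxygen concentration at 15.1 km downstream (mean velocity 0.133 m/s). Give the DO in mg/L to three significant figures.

Travel time t = x/v = 15.1 km / (0.133 m/s) = 15100 m / 0.133 m/s = 113500 s = 1.314 d.
k_d L₀/(k_2−k_d) = 0.275×54.0/(1.85−0.275) = 14.85/1.575 = 9.429 mg/L.
e^(−k_d t) = e^(−0.275×1.314) = 0.6967; e^(−k_2 t) = e^(−1.85×1.314) = 0.08795.
D = 9.429 × (0.6967 − 0.08795) + 3.16 × 0.08795 = 5.740 + 0.2779 = 6.018 mg/L.
DO = C_s − D = 9.72 − 6.018 = 3.702 mg/L.

DO ≈ 3.70 mg/L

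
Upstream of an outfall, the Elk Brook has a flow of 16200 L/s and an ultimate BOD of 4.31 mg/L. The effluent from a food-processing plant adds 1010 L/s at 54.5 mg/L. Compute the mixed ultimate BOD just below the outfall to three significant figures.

7.26 mg/L

Flow-weighted mixing: C = (Q_r C_r + Q_w C_w)/(Q_r + Q_w)
= (16200×4.31 + 1010×54.5)/(16200 + 1010) = 124900/17210 = 7.255 mg/L.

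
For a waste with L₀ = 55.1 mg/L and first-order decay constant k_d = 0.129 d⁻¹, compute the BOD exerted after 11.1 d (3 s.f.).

y ≈ 41.9 mg/L

y_t = L₀(1 − e^(−k_d t)) = 55.1 × (1 − e^(−0.129×11.1))
= 55.1 × (1 − 0.2389) = 55.1 × 0.7611 = 41.94 mg/L.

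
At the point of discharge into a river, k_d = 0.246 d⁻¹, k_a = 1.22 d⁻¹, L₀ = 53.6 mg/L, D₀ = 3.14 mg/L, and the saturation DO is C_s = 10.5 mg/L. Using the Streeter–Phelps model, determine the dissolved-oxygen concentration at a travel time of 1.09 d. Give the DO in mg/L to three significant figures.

DO ≈ 2.90 mg/L

k_d L₀/(k_a−k_d) = 0.246×53.6/(1.22−0.246) = 13.19/0.9740 = 13.54 mg/L.
e^(−k_d t) = e^(−0.246×1.090) = 0.7648; e^(−k_a t) = e^(−1.22×1.090) = 0.2645.
D = 13.54 × (0.7648 − 0.2645) + 3.14 × 0.2645 = 6.772 + 0.8306 = 7.603 mg/L.
DO = C_s − D = 10.5 − 7.603 = 2.897 mg/L.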